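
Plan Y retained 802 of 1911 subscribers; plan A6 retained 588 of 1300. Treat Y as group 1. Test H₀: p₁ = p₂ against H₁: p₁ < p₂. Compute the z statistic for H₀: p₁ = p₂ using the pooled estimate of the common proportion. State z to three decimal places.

z = -1.832

p̂₁ = 802/1911 = 0.41968, p̂₂ = 588/1300 = 0.45231.
Pooled p̂ = (802+588)/(1911+1300) = 1390/3211 = 0.43289.
SE = √(p̂(1−p̂)(1/n₁+1/n₂)) = √(0.43289·0.56711·0.00129252) = √(0.000317308) = 0.01781.
z = (0.41968 − 0.45231)/0.01781 = -0.03263/0.01781 = -1.832.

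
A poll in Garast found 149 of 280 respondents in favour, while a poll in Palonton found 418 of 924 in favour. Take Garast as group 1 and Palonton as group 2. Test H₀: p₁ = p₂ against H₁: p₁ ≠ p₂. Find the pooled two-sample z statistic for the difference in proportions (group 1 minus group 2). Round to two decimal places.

p̂₁ = 149/280 ≈ 0.5321, p̂₂ = 418/924 ≈ 0.4524.
Pooled p̂ = (149+418)/(280+924) = 567/1204 = 0.4709.
SE = √(0.249155 × 0.00465368) = 0.0341.
z = (0.5321 − 0.4524)/0.0341 = 0.0797/0.0341 = 2.34.
Two-sided p-value ≈ 2·Φ(−2.342) = 0.0192.

z = 2.34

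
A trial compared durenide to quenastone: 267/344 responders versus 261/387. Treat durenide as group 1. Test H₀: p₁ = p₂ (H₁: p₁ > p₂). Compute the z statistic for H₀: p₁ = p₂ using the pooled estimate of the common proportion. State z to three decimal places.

z = 3.066

p̂₁ = 267/344 ≈ 0.776163, p̂₂ = 261/387 ≈ 0.674419.
Pooled p̂ = (267+261)/(344+387) = 528/731 = 0.722298.
SE = √(p̂(1−p̂)(1/n₁+1/n₂)) = √(0.722298·0.277702·0.00549096) = √(0.0011014) = 0.033187.
z = (0.776163 − 0.674419)/0.033187 = 0.101744/0.033187 = 3.066.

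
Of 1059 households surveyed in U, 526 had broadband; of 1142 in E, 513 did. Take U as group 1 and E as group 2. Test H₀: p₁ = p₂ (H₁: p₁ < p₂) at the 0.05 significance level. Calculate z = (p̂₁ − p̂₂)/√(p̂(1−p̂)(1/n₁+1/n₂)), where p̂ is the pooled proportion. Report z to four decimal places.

p̂₁ = 526/1059 = 0.496695, p̂₂ = 513/1142 = 0.449212.
Pooled p̂ = (526+513)/(1059+1142) = 1039/2201 = 0.472058.
SE = √(0.249219 × 0.00181994) = 0.021297.
z = (0.496695 − 0.449212)/0.021297 = 0.047483/0.021297 = 2.2296.
p-value = P(Z < 2.230) ≈ 0.9871; since p > α = 0.05, fail to reject H₀.

z = 2.2296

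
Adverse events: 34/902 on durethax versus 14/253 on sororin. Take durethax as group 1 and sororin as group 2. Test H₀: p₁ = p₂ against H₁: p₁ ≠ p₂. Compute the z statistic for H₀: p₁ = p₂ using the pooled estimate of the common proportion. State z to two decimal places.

z = -1.24

p̂₁ = 34/902 ≈ 0.0377, p̂₂ = 14/253 ≈ 0.0553.
Pooled p̂ = (34+14)/(902+253) = 48/1155 = 0.0416.
SE = √(p̂(1−p̂)(1/n₁+1/n₂)) = √(0.0416·0.9584·0.00506122) = √(0.000201595) = 0.0142.
z = (0.0377 − 0.0553)/0.0142 = -0.0176/0.0142 = -1.24.
p-value = 2·P(Z > 1.243) ≈ 0.2140.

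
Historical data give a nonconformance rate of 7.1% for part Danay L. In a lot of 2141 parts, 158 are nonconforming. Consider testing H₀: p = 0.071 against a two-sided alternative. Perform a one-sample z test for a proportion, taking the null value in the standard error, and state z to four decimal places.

z = 0.5040

p̂ = 158/2141 = 0.073797.
SE = √(p₀(1−p₀)/n) = √(0.065959/2141) = 0.005550.
z = (0.073797 − 0.071)/0.005550 = 0.002797/0.005550 = 0.5040.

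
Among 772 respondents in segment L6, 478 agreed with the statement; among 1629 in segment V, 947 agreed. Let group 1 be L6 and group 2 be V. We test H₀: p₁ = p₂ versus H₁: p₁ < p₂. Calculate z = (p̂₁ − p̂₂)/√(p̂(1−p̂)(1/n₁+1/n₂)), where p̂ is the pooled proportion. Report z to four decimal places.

p̂₁ = 478/772 = 0.619171, p̂₂ = 947/1629 = 0.581338.
Pooled p̂ = (478+947)/(772+1629) = 1425/2401 = 0.593503.
SE = √(p̂(1−p̂)(1/n₁+1/n₂)) = √(0.593503·0.406497·0.00190921) = √(0.000460611) = 0.021462.
z = (0.619171 − 0.581338)/0.021462 = 0.037833/0.021462 = 1.7628.

z = 1.7628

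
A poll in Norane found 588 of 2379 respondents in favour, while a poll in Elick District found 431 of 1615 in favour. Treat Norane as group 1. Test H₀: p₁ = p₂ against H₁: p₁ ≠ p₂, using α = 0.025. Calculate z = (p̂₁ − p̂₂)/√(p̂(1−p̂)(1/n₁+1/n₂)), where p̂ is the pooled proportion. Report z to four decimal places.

z = -1.4023

p̂₁ = 588/2379 = 0.247163, p̂₂ = 431/1615 = 0.266873.
Pooled p̂ = (588+431)/(2379+1615) = 1019/3994 = 0.255133.
SE = √(p̂(1−p̂)(1/n₁+1/n₂)) = √(0.255133·0.744867·0.00103954) = √(0.000197554) = 0.014055.
z = (0.247163 − 0.266873)/0.014055 = -0.019710/0.014055 = -1.4023.
p-value = 2·P(Z > 1.402) ≈ 0.1608. With α = 0.025, fail to reject H₀.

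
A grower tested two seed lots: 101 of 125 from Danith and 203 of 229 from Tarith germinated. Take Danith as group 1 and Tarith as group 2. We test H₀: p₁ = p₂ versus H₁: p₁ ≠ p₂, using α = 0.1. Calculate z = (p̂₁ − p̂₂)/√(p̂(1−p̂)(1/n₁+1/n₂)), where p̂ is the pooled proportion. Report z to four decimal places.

z = -2.0259

p̂₁ = 101/125 ≈ 0.808000, p̂₂ = 203/229 ≈ 0.886463.
Pooled p̂ = (101+203)/(125+229) = 304/354 = 0.858757.
SE = √(p̂(1−p̂)(1/n₁+1/n₂)) = √(0.858757·0.141243·0.0123668) = √(0.00150001) = 0.038730.
z = (0.808000 − 0.886463)/0.038730 = -0.078463/0.038730 = -2.0259.
p-value = 2·P(Z > 2.026) ≈ 0.0428. With α = 0.1, reject H₀.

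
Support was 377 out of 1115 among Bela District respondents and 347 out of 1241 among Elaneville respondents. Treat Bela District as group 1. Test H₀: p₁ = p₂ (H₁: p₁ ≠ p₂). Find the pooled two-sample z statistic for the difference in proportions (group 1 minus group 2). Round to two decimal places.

p̂₁ = 377/1115 = 0.33812, p̂₂ = 347/1241 = 0.27961.
Pooled p̂ = (377+347)/(1115+1241) = 724/2356 = 0.30730.
SE = √(0.212867 × 0.00170266) = 0.01904.
z = (0.33812 − 0.27961)/0.01904 = 0.05851/0.01904 = 3.07.

z = 3.07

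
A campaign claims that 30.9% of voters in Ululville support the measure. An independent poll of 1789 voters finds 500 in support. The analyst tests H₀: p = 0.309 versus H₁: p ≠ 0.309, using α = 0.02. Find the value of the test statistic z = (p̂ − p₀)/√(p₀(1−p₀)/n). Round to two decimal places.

z = -2.70

p̂ = 500/1789 = 0.27949.
Standard error under H₀: √(0.309×0.691/1789) = 0.01092.
z = (0.27949 − 0.309)/0.01092 = -0.02951/0.01092 = -2.70.
Two-sided p-value ≈ 2·Φ(−2.702) = 0.0069; since p < α = 0.02, reject H₀.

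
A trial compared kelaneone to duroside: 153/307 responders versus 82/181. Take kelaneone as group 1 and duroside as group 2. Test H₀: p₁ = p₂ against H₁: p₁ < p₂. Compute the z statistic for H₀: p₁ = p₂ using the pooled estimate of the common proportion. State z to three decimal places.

z = 0.968

p̂₁ = 153/307 ≈ 0.49837, p̂₂ = 82/181 ≈ 0.45304.
Pooled p̂ = (153+82)/(307+181) = 235/488 = 0.48156.
SE = √(0.24966 × 0.00878219) = 0.04682.
z = (0.49837 − 0.45304)/0.04682 = 0.04533/0.04682 = 0.968.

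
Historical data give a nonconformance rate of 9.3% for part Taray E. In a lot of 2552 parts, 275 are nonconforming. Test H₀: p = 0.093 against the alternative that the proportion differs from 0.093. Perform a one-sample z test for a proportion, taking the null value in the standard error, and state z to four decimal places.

p̂ = 275/2552 = 0.1077586.
Under H₀, SE = √(0.093·0.907/2552) = √(3.30529e-05) = 0.0057492.
z = (0.1077586 − 0.093)/0.0057492 = 0.0147586/0.0057492 = 2.5671.

z = 2.5671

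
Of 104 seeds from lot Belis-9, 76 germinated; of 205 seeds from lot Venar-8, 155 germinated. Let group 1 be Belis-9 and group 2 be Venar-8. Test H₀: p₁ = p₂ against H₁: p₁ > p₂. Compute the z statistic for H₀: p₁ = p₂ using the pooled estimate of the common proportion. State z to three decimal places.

p̂₁ = 76/104 = 0.73077, p̂₂ = 155/205 = 0.75610.
Pooled p̂ = (76+155)/(104+205) = 231/309 = 0.74757.
SE = √(p̂(1−p̂)(1/n₁+1/n₂)) = √(0.74757·0.25243·0.0144934) = √(0.00273502) = 0.05230.
z = (0.73077 − 0.75610)/0.05230 = -0.02533/0.05230 = -0.484.
p-value = P(Z > -0.484) ≈ 0.6859.

z = -0.484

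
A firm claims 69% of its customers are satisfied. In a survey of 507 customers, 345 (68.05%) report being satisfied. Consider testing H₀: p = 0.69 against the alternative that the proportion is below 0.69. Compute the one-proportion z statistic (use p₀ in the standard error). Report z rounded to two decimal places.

z = -0.46

p̂ = 345/507 ≈ 0.6805.
SE = √(p₀(1−p₀)/n) = √(0.2139/507) = 0.0205.
z = (0.6805 − 0.69)/0.0205 = -0.0095/0.0205 = -0.46.
p-value = P(Z < -0.464) ≈ 0.3214.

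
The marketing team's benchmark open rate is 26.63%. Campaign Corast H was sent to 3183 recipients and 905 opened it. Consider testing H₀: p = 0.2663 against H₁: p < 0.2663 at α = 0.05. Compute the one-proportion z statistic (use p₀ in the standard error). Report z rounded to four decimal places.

p̂ = 905/3183 ≈ 0.2843230.
Under H₀, SE = √(0.2663·0.7337/3183) = √(6.13837e-05) = 0.0078348.
z = (0.2843230 − 0.2663)/0.0078348 = 0.0180230/0.0078348 = 2.3004.
p-value = P(Z < 2.300) ≈ 0.9893. With α = 0.05, fail to reject H₀.

z = 2.3004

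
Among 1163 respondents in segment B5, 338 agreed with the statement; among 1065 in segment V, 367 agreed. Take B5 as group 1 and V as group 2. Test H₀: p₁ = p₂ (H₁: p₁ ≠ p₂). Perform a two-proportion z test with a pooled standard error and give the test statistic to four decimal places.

p̂₁ = 338/1163 ≈ 0.290628, p̂₂ = 367/1065 ≈ 0.344601.
Pooled p̂ = (338+367)/(1163+1065) = 705/2228 = 0.316427.
SE = √(0.216301 × 0.00179881) = 0.019725.
z = (0.290628 − 0.344601)/0.019725 = -0.053973/0.019725 = -2.7363.
p-value = 2·P(Z > 2.736) ≈ 0.0062.

z = -2.7363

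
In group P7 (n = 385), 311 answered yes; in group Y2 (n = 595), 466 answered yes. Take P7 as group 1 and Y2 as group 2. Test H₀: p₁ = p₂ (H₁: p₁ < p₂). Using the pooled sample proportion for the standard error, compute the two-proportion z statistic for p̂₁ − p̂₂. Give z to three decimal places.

p̂₁ = 311/385 ≈ 0.80779, p̂₂ = 466/595 ≈ 0.78319.
Pooled p̂ = (311+466)/(385+595) = 777/980 = 0.79286.
SE = √(p̂(1−p̂)(1/n₁+1/n₂)) = √(0.79286·0.20714·0.00427807) = √(0.000702608) = 0.02651.
z = (0.80779 − 0.78319)/0.02651 = 0.02460/0.02651 = 0.928.
p-value = P(Z < 0.928) ≈ 0.8233.

z = 0.928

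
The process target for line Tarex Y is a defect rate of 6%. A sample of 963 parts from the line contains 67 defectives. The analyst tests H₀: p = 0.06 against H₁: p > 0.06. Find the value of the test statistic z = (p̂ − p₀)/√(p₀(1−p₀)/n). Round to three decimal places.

z = 1.251

p̂ = 67/963 = 0.06957.
Under H₀, SE = √(0.06·0.94/963) = √(5.8567e-05) = 0.00765.
z = (0.06957 − 0.06)/0.00765 = 0.00957/0.00765 = 1.251.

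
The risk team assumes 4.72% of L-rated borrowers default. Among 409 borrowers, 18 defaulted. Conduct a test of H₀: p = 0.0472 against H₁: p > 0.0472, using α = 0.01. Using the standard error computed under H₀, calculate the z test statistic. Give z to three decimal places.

z = -0.304

p̂ = 18/409 ≈ 0.04401.
SE = √(p₀(1−p₀)/n) = √(0.044972/409) = 0.01049.
z = (0.04401 − 0.0472)/0.01049 = -0.00319/0.01049 = -0.304.
p-value = P(Z > -0.304) ≈ 0.6195, so at α = 0.01 we fail to reject H₀.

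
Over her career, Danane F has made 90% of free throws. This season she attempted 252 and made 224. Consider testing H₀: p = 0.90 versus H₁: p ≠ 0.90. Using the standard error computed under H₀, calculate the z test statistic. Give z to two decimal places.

z = -0.59

p̂ = 224/252 = 0.8889.
SE = √(p₀(1−p₀)/n) = √(0.09/252) = 0.0189.
z = (0.8889 − 0.9)/0.0189 = -0.0111/0.0189 = -0.59.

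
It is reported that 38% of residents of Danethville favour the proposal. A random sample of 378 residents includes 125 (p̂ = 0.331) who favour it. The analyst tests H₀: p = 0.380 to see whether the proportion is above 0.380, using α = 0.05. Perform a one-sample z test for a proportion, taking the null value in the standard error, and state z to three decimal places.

z = -1.975

p̂ = 125/378 ≈ 0.33069.
Standard error under H₀: √(0.38×0.62/378) = 0.02497.
z = (0.33069 − 0.38)/0.02497 = -0.04931/0.02497 = -1.975.
p-value = P(Z > -1.975) ≈ 0.9759; since p > α = 0.05, fail to reject H₀.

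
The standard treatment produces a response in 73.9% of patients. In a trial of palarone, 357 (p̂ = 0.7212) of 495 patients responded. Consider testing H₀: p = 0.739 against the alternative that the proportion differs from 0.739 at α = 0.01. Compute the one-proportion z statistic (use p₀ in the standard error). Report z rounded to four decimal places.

z = -0.9011

p̂ = 357/495 = 0.721212.
SE = √(p₀(1−p₀)/n) = √(0.19288/495) = 0.019740.
z = (0.721212 − 0.739)/0.019740 = -0.017788/0.019740 = -0.9011.
p-value = 2·P(Z > 0.901) ≈ 0.3675. With α = 0.01, fail to reject H₀.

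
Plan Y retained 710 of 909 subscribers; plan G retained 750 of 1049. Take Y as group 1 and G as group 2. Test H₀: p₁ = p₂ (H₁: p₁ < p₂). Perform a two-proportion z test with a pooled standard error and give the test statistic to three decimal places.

z = 3.350

p̂₁ = 710/909 = 0.781078, p̂₂ = 750/1049 = 0.714967.
Pooled p̂ = (710+750)/(909+1049) = 1460/1958 = 0.745659.
SE = √(p̂(1−p̂)(1/n₁+1/n₂)) = √(0.745659·0.254341·0.0020534) = √(0.000389431) = 0.019734.
z = (0.781078 − 0.714967)/0.019734 = 0.066111/0.019734 = 3.350.
p-value = P(Z < 3.350) ≈ 0.9996.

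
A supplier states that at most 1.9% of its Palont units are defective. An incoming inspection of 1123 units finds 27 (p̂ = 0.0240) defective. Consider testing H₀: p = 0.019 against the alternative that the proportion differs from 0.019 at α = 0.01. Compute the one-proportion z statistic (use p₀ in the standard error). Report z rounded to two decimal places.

p̂ = 27/1123 = 0.02404.
SE = √(p₀(1−p₀)/n) = √(0.018639/1123) = 0.00407.
z = (0.02404 − 0.019)/0.00407 = 0.00504/0.00407 = 1.24.
Two-sided p-value ≈ 2·Φ(−1.238) = 0.2158, so at α = 0.01 we fail to reject H₀.

z = 1.24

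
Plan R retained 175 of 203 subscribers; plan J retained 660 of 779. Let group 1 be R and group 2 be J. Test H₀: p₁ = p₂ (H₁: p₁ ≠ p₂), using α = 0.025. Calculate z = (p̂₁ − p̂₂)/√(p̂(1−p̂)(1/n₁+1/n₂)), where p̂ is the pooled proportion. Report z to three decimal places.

p̂₁ = 175/203 ≈ 0.862069, p̂₂ = 660/779 ≈ 0.847240.
Pooled p̂ = (175+660)/(203+779) = 835/982 = 0.850305.
SE = √(0.127286 × 0.00620981) = 0.028114.
z = (0.862069 − 0.847240)/0.028114 = 0.014829/0.028114 = 0.527.
Two-sided p-value ≈ 2·Φ(−0.527) = 0.5979; since p > α = 0.025, fail to reject H₀.

z = 0.527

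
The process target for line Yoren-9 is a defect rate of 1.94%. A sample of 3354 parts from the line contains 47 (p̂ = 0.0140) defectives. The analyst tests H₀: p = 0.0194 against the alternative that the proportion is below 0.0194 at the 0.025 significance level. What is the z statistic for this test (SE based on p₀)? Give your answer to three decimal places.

p̂ = 47/3354 ≈ 0.014013.
SE = √(p₀(1−p₀)/n) = √(0.019024/3354) = 0.002382.
z = (0.014013 − 0.0194)/0.002382 = -0.005387/0.002382 = -2.262.
p-value = P(Z < -2.262) ≈ 0.0119; since p < α = 0.025, reject H₀.

z = -2.262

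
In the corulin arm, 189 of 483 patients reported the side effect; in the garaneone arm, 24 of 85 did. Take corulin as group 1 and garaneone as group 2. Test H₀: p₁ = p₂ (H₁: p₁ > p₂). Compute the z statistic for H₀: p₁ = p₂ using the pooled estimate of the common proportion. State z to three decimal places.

z = 1.913

p̂₁ = 189/483 ≈ 0.39130, p̂₂ = 24/85 ≈ 0.28235.
Pooled p̂ = (189+24)/(483+85) = 213/568 = 0.37500.
SE = √(0.234375 × 0.0138351) = 0.05694.
z = (0.39130 − 0.28235)/0.05694 = 0.10895/0.05694 = 1.913.
p-value = P(Z > 1.913) ≈ 0.0279.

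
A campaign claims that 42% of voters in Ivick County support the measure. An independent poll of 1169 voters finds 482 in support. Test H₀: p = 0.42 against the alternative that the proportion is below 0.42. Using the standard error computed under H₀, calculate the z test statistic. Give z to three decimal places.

p̂ = 482/1169 ≈ 0.41232.
SE = √(p₀(1−p₀)/n) = √(0.2436/1169) = 0.01444.
z = (0.41232 − 0.42)/0.01444 = -0.00768/0.01444 = -0.532.

z = -0.532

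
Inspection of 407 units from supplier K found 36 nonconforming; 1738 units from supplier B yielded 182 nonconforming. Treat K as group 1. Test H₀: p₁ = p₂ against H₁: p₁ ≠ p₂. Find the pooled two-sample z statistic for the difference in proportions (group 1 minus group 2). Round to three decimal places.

z = -0.978

p̂₁ = 36/407 ≈ 0.08845, p̂₂ = 182/1738 ≈ 0.10472.
Pooled p̂ = (36+182)/(407+1738) = 218/2145 = 0.10163.
SE = √(0.0913027 × 0.00303238) = 0.01664.
z = (0.08845 − 0.10472)/0.01664 = -0.01627/0.01664 = -0.978.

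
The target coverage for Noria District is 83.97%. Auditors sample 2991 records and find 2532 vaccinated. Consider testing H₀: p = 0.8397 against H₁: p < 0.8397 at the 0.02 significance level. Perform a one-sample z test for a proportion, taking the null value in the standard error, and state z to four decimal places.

p̂ = 2532/2991 = 0.8465396.
Standard error under H₀: √(0.8397×0.1603/2991) = 0.0067084.
z = (0.8465396 − 0.8397)/0.0067084 = 0.0068396/0.0067084 = 1.0196.
p-value = P(Z < 1.020) ≈ 0.8460, so at α = 0.02 we fail to reject H₀.

z = 1.0196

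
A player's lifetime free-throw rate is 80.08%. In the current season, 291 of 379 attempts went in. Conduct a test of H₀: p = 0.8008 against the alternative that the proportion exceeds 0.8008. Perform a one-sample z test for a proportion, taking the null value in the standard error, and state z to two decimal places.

p̂ = 291/379 ≈ 0.7678.
Under H₀, SE = √(0.8008·0.1992/379) = √(0.000420895) = 0.0205.
z = (0.7678 − 0.8008)/0.0205 = -0.0330/0.0205 = -1.61.
p-value = P(Z > -1.608) ≈ 0.9461.

z = -1.61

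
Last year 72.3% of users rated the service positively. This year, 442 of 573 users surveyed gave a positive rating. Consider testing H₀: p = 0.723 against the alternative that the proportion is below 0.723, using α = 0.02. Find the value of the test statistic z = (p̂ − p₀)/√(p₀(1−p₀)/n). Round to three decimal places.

z = 2.588

p̂ = 442/573 = 0.771379.
Standard error under H₀: √(0.723×0.277/573) = 0.018695.
z = (0.771379 − 0.723)/0.018695 = 0.048379/0.018695 = 2.588.
p-value = P(Z < 2.588) ≈ 0.9952. With α = 0.02, fail to reject H₀.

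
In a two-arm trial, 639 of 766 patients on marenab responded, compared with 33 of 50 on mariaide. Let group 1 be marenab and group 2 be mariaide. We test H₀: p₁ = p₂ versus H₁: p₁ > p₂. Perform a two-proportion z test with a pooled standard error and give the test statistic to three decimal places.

p̂₁ = 639/766 = 0.83420, p̂₂ = 33/50 = 0.66000.
Pooled p̂ = (639+33)/(766+50) = 672/816 = 0.82353.
SE = √(p̂(1−p̂)(1/n₁+1/n₂)) = √(0.82353·0.17647·0.0213055) = √(0.0030963) = 0.05564.
z = (0.83420 − 0.66000)/0.05564 = 0.17420/0.05564 = 3.131.

z = 3.131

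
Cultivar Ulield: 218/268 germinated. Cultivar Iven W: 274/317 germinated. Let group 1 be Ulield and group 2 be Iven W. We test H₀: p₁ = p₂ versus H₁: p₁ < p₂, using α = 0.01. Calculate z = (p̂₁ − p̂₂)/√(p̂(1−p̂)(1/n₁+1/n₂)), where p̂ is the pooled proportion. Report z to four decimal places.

z = -1.6782

p̂₁ = 218/268 ≈ 0.813433, p̂₂ = 274/317 ≈ 0.864353.
Pooled p̂ = (218+274)/(268+317) = 492/585 = 0.841026.
SE = √(p̂(1−p̂)(1/n₁+1/n₂)) = √(0.841026·0.158974·0.00688592) = √(0.000920658) = 0.030342.
z = (0.813433 − 0.864353)/0.030342 = -0.050920/0.030342 = -1.6782.
p-value = P(Z < -1.678) ≈ 0.0467. With α = 0.01, fail to reject H₀.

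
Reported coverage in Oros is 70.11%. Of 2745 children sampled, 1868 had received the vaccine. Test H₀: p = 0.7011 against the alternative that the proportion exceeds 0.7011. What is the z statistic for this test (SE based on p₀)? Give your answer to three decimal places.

p̂ = 1868/2745 ≈ 0.680510.
Under H₀, SE = √(0.7011·0.2989/2745) = √(7.6342e-05) = 0.008737.
z = (0.680510 − 0.7011)/0.008737 = -0.020590/0.008737 = -2.357.
p-value = P(Z > -2.357) ≈ 0.9908.

z = -2.357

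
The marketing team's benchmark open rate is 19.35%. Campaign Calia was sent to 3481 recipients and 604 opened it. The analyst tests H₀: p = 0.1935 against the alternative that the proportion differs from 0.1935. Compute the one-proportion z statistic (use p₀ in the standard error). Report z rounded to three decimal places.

p̂ = 604/3481 = 0.173513.
Standard error under H₀: √(0.1935×0.8065/3481) = 0.006696.
z = (0.173513 − 0.1935)/0.006696 = -0.019987/0.006696 = -2.985.
Two-sided p-value ≈ 2·Φ(−2.985) = 0.0028.

z = -2.985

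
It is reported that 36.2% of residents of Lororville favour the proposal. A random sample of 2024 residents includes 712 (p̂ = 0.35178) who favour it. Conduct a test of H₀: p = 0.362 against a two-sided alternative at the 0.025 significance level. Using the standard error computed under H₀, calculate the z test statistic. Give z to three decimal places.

p̂ = 712/2024 ≈ 0.35178.
Standard error under H₀: √(0.362×0.638/2024) = 0.01068.
z = (0.35178 − 0.362)/0.01068 = -0.01022/0.01068 = -0.957.
p-value = 2·P(Z > 0.957) ≈ 0.3386. With α = 0.025, fail to reject H₀.

z = -0.957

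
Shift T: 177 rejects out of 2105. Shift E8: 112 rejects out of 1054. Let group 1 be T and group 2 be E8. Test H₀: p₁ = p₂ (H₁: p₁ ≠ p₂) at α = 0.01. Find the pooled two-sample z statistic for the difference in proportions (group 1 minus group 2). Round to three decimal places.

p̂₁ = 177/2105 ≈ 0.084086, p̂₂ = 112/1054 ≈ 0.106262.
Pooled p̂ = (177+112)/(2105+1054) = 289/3159 = 0.091485.
SE = √(p̂(1−p̂)(1/n₁+1/n₂)) = √(0.091485·0.908515·0.00142383) = √(0.000118342) = 0.010878.
z = (0.084086 − 0.106262)/0.010878 = -0.022176/0.010878 = -2.039.
p-value = 2·P(Z > 2.039) ≈ 0.0415; since p > α = 0.01, fail to reject H₀.

z = -2.039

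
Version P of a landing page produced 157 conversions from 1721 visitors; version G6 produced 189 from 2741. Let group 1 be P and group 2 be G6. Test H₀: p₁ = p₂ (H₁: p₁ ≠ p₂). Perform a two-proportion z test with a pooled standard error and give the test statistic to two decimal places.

p̂₁ = 157/1721 ≈ 0.0912, p̂₂ = 189/2741 ≈ 0.0690.
Pooled p̂ = (157+189)/(1721+2741) = 346/4462 = 0.0775.
SE = √(p̂(1−p̂)(1/n₁+1/n₂)) = √(0.0775·0.9225·0.000945888) = √(6.766e-05) = 0.0082.
z = (0.0912 − 0.0690)/0.0082 = 0.0222/0.0082 = 2.71.
p-value = 2·P(Z > 2.708) ≈ 0.0068.

z = 2.71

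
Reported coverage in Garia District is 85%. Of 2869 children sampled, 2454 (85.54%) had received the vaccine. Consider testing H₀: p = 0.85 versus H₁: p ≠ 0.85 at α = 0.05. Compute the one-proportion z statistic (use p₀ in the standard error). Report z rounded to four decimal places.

z = 0.8026

p̂ = 2454/2869 ≈ 0.855350.
Standard error under H₀: √(0.85×0.15/2869) = 0.006666.
z = (0.855350 − 0.85)/0.006666 = 0.005350/0.006666 = 0.8026.
p-value = 2·P(Z > 0.803) ≈ 0.4222, so at α = 0.05 we fail to reject H₀.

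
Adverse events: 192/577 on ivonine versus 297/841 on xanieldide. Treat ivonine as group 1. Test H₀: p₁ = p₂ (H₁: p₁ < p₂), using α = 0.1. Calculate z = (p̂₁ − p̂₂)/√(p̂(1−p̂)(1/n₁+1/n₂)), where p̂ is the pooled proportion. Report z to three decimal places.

p̂₁ = 192/577 = 0.33276, p̂₂ = 297/841 = 0.35315.
Pooled p̂ = (192+297)/(577+841) = 489/1418 = 0.34485.
SE = √(0.225929 × 0.00292216) = 0.02569.
z = (0.33276 − 0.35315)/0.02569 = -0.02039/0.02569 = -0.794.
p-value = P(Z < -0.794) ≈ 0.2137, so at α = 0.1 we fail to reject H₀.

z = -0.794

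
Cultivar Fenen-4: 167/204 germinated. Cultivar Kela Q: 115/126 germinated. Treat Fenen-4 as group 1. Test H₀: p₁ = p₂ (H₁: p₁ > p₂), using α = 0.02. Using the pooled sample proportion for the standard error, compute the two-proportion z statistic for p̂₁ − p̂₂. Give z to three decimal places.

p̂₁ = 167/204 ≈ 0.81863, p̂₂ = 115/126 ≈ 0.91270.
Pooled p̂ = (167+115)/(204+126) = 282/330 = 0.85455.
SE = √(0.124298 × 0.0128385) = 0.03995.
z = (0.81863 − 0.91270)/0.03995 = -0.09407/0.03995 = -2.355.
p-value = P(Z > -2.355) ≈ 0.9907; since p > α = 0.02, fail to reject H₀.

z = -2.355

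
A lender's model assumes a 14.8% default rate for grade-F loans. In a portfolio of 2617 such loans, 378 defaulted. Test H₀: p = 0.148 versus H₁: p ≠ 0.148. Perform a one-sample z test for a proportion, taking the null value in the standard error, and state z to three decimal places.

p̂ = 378/2617 ≈ 0.14444.
Under H₀, SE = √(0.148·0.852/2617) = √(4.81834e-05) = 0.00694.
z = (0.14444 − 0.148)/0.00694 = -0.00356/0.00694 = -0.513.

z = -0.513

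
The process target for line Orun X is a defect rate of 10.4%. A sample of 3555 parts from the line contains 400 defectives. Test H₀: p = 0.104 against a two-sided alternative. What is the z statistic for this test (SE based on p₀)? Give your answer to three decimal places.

p̂ = 400/3555 ≈ 0.11252.
Standard error under H₀: √(0.104×0.896/3555) = 0.00512.
z = (0.11252 − 0.104)/0.00512 = 0.00852/0.00512 = 1.664.

z = 1.664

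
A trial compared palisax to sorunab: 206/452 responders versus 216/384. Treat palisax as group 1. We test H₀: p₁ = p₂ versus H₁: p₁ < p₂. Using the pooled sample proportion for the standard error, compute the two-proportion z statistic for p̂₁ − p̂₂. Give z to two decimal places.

z = -3.08

p̂₁ = 206/452 = 0.45575, p̂₂ = 216/384 = 0.56250.
Pooled p̂ = (206+216)/(452+384) = 422/836 = 0.50478.
SE = √(0.249977 × 0.00481656) = 0.03470.
z = (0.45575 − 0.56250)/0.03470 = -0.10675/0.03470 = -3.08.
p-value = P(Z < -3.076) ≈ 0.0010.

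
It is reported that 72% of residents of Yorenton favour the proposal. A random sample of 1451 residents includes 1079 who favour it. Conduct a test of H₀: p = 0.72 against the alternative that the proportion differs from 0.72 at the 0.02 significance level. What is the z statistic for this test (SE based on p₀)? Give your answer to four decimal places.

z = 2.0043

p̂ = 1079/1451 ≈ 0.743625.
Standard error under H₀: √(0.72×0.28/1451) = 0.011787.
z = (0.743625 − 0.72)/0.011787 = 0.023625/0.011787 = 2.0043.
Two-sided p-value ≈ 2·Φ(−2.004) = 0.0450; since p > α = 0.02, fail to reject H₀.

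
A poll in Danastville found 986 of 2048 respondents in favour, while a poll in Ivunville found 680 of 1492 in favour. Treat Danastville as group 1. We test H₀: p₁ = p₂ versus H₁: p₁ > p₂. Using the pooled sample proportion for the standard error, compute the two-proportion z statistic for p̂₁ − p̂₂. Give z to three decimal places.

p̂₁ = 986/2048 = 0.48145, p̂₂ = 680/1492 = 0.45576.
Pooled p̂ = (986+680)/(2048+1492) = 1666/3540 = 0.47062.
SE = √(p̂(1−p̂)(1/n₁+1/n₂)) = √(0.47062·0.52938·0.00115852) = √(0.000288631) = 0.01699.
z = (0.48145 − 0.45576)/0.01699 = 0.02569/0.01699 = 1.512.
p-value = P(Z > 1.512) ≈ 0.0653.

z = 1.512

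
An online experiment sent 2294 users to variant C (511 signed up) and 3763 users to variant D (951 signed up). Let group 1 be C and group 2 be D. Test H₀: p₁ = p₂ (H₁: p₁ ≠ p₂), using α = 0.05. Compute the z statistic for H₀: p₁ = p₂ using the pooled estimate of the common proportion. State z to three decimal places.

z = -2.644

p̂₁ = 511/2294 ≈ 0.222755, p̂₂ = 951/3763 ≈ 0.252724.
Pooled p̂ = (511+951)/(2294+3763) = 1462/6057 = 0.241374.
SE = √(0.183112 × 0.000701665) = 0.011335.
z = (0.222755 − 0.252724)/0.011335 = -0.029969/0.011335 = -2.644.
p-value = 2·P(Z > 2.644) ≈ 0.0082, so at α = 0.05 we reject H₀.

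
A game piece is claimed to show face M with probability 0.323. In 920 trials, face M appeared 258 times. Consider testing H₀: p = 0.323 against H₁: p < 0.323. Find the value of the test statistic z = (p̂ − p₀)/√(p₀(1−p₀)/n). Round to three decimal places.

p̂ = 258/920 ≈ 0.28043.
Under H₀, SE = √(0.323·0.677/920) = √(0.000237686) = 0.01542.
z = (0.28043 − 0.323)/0.01542 = -0.04257/0.01542 = -2.761.

z = -2.761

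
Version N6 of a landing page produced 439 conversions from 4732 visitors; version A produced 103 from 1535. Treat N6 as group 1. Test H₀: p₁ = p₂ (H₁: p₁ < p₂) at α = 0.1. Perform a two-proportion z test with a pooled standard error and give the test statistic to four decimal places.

z = 3.1094

p̂₁ = 439/4732 ≈ 0.0927726, p̂₂ = 103/1535 ≈ 0.0671010.
Pooled p̂ = (439+103)/(4732+1535) = 542/6267 = 0.0864848.
SE = √(p̂(1−p̂)(1/n₁+1/n₂)) = √(0.0864848·0.9135152·0.000862793) = √(6.81651e-05) = 0.0082562.
z = (0.0927726 − 0.0671010)/0.0082562 = 0.0256716/0.0082562 = 3.1094.
p-value = P(Z < 3.109) ≈ 0.9991; since p > α = 0.1, fail to reject H₀.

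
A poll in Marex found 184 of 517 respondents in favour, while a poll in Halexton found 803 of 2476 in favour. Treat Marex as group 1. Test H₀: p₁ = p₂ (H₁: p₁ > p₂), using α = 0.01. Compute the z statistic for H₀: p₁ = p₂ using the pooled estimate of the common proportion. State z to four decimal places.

p̂₁ = 184/517 = 0.3558994, p̂₂ = 803/2476 = 0.3243134.
Pooled p̂ = (184+803)/(517+2476) = 987/2993 = 0.3297695.
SE = √(0.221022 × 0.00233811) = 0.0227327.
z = (0.3558994 − 0.3243134)/0.0227327 = 0.0315860/0.0227327 = 1.3895.
p-value = P(Z > 1.389) ≈ 0.0823, so at α = 0.01 we fail to reject H₀.

z = 1.3895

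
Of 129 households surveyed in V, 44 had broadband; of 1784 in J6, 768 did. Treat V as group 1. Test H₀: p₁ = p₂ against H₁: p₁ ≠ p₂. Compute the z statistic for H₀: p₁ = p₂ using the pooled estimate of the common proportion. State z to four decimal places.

p̂₁ = 44/129 = 0.341085, p̂₂ = 768/1784 = 0.430493.
Pooled p̂ = (44+768)/(129+1784) = 812/1913 = 0.424464.
SE = √(0.244294 × 0.00831248) = 0.045063.
z = (0.341085 − 0.430493)/0.045063 = -0.089408/0.045063 = -1.9841.

z = -1.9841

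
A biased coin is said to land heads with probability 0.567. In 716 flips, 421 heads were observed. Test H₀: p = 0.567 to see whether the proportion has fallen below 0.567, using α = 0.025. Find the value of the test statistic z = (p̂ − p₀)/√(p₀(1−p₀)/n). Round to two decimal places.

p̂ = 421/716 = 0.58799.
SE = √(p₀(1−p₀)/n) = √(0.24551/716) = 0.01852.
z = (0.58799 − 0.567)/0.01852 = 0.02099/0.01852 = 1.13.
p-value = P(Z < 1.133) ≈ 0.8715. With α = 0.025, fail to reject H₀.

z = 1.13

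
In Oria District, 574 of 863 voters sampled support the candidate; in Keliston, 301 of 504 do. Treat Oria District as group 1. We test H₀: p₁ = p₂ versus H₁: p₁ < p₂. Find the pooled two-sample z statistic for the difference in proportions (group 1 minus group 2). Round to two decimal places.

z = 2.52

p̂₁ = 574/863 ≈ 0.6651, p̂₂ = 301/504 ≈ 0.5972.
Pooled p̂ = (574+301)/(863+504) = 875/1367 = 0.6401.
SE = √(p̂(1−p̂)(1/n₁+1/n₂)) = √(0.6401·0.3599·0.00314288) = √(0.000724041) = 0.0269.
z = (0.6651 − 0.5972)/0.0269 = 0.0679/0.0269 = 2.52.
p-value = P(Z < 2.523) ≈ 0.9942.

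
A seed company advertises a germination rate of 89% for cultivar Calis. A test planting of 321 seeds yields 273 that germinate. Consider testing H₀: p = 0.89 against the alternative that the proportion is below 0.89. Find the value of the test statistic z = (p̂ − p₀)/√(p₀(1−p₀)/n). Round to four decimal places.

z = -2.2637

p̂ = 273/321 ≈ 0.850467.
Under H₀, SE = √(0.89·0.11/321) = √(0.000304984) = 0.017464.
z = (0.850467 − 0.89)/0.017464 = -0.039533/0.017464 = -2.2637.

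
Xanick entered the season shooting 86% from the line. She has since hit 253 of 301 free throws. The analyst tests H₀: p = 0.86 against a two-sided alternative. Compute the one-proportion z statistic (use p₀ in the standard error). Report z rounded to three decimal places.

p̂ = 253/301 ≈ 0.840532.
Under H₀, SE = √(0.86·0.14/301) = √(0.0004) = 0.020000.
z = (0.840532 − 0.86)/0.020000 = -0.019468/0.020000 = -0.973.

z = -0.973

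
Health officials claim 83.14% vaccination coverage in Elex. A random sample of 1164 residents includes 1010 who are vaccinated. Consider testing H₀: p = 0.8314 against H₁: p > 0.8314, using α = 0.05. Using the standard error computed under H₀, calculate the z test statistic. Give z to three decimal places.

p̂ = 1010/1164 = 0.867698.
Under H₀, SE = √(0.8314·0.1686/1164) = √(0.000120424) = 0.010974.
z = (0.867698 − 0.8314)/0.010974 = 0.036298/0.010974 = 3.308.
p-value = P(Z > 3.308) ≈ 0.0005, so at α = 0.05 we reject H₀.

z = 3.308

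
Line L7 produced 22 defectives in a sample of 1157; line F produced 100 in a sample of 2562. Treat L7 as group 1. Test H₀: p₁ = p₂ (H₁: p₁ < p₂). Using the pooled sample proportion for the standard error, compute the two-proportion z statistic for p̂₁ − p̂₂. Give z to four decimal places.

z = -3.1727

p̂₁ = 22/1157 = 0.0190147, p̂₂ = 100/2562 = 0.0390320.
Pooled p̂ = (22+100)/(1157+2562) = 122/3719 = 0.0328045.
SE = √(p̂(1−p̂)(1/n₁+1/n₂)) = √(0.0328045·0.9671955·0.00125462) = √(3.98072e-05) = 0.0063093.
z = (0.0190147 − 0.0390320)/0.0063093 = -0.0200173/0.0063093 = -3.1727.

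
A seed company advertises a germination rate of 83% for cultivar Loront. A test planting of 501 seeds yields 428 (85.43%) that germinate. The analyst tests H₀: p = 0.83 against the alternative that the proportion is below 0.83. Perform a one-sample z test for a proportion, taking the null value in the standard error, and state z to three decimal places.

p̂ = 428/501 ≈ 0.854291.
SE = √(p₀(1−p₀)/n) = √(0.1411/501) = 0.016782.
z = (0.854291 − 0.83)/0.016782 = 0.024291/0.016782 = 1.447.
p-value = P(Z < 1.447) ≈ 0.9261.

z = 1.447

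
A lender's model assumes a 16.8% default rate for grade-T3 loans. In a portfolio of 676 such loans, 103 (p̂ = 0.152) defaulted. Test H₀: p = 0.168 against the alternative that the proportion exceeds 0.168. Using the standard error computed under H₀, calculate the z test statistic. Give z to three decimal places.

p̂ = 103/676 = 0.15237.
Under H₀, SE = √(0.168·0.832/676) = √(0.000206769) = 0.01438.
z = (0.15237 − 0.168)/0.01438 = -0.01563/0.01438 = -1.087.
p-value = P(Z > -1.087) ≈ 0.8615.

z = -1.087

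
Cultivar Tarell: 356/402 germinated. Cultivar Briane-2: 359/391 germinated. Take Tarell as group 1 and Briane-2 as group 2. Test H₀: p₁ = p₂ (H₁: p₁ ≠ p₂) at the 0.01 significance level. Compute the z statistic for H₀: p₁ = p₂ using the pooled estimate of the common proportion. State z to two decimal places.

z = -1.54

p̂₁ = 356/402 = 0.8856, p̂₂ = 359/391 = 0.9182.
Pooled p̂ = (356+359)/(402+391) = 715/793 = 0.9016.
SE = √(p̂(1−p̂)(1/n₁+1/n₂)) = √(0.9016·0.0984·0.00504511) = √(0.00044743) = 0.0212.
z = (0.8856 − 0.9182)/0.0212 = -0.0326/0.0212 = -1.54.
Two-sided p-value ≈ 2·Φ(−1.541) = 0.1234; since p > α = 0.01, fail to reject H₀.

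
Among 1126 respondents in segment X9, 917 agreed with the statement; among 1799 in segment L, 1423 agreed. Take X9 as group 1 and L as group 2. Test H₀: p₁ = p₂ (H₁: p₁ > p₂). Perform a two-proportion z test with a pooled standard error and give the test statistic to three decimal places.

p̂₁ = 917/1126 ≈ 0.81439, p̂₂ = 1423/1799 ≈ 0.79099.
Pooled p̂ = (917+1423)/(1126+1799) = 2340/2925 = 0.80000.
SE = √(0.16 × 0.00144396) = 0.01520.
z = (0.81439 − 0.79099)/0.01520 = 0.02340/0.01520 = 1.539.
p-value = P(Z > 1.539) ≈ 0.0619.

z = 1.539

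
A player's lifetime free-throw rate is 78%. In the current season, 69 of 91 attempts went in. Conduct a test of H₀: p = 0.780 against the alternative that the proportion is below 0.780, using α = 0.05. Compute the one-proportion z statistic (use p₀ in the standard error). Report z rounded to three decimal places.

z = -0.501

p̂ = 69/91 = 0.75824.
SE = √(p₀(1−p₀)/n) = √(0.1716/91) = 0.04342.
z = (0.75824 − 0.78)/0.04342 = -0.02176/0.04342 = -0.501.
p-value = P(Z < -0.501) ≈ 0.3082; since p > α = 0.05, fail to reject H₀.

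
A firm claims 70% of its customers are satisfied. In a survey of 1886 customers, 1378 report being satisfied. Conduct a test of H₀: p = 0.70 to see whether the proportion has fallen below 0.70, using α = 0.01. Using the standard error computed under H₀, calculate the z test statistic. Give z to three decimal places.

z = 2.904

p̂ = 1378/1886 = 0.730647.
Standard error under H₀: √(0.7×0.3/1886) = 0.010552.
z = (0.730647 − 0.7)/0.010552 = 0.030647/0.010552 = 2.904.
p-value = P(Z < 2.904) ≈ 0.9982. With α = 0.01, fail to reject H₀.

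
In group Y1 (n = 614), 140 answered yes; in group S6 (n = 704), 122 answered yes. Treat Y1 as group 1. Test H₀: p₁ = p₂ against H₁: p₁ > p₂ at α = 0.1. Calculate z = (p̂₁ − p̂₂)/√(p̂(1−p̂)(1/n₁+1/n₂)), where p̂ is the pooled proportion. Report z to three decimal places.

z = 2.483

p̂₁ = 140/614 ≈ 0.228013, p̂₂ = 122/704 ≈ 0.173295.
Pooled p̂ = (140+122)/(614+704) = 262/1318 = 0.198786.
SE = √(0.15927 × 0.00304912) = 0.022037.
z = (0.228013 − 0.173295)/0.022037 = 0.054718/0.022037 = 2.483.
p-value = P(Z > 2.483) ≈ 0.0065; since p < α = 0.1, reject H₀.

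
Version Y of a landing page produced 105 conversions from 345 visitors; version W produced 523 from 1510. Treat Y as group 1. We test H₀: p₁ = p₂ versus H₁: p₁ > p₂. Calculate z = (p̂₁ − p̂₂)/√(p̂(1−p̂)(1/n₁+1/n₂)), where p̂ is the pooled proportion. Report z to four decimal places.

z = -1.4877

p̂₁ = 105/345 = 0.304348, p̂₂ = 523/1510 = 0.346358.
Pooled p̂ = (105+523)/(345+1510) = 628/1855 = 0.338544.
SE = √(p̂(1−p̂)(1/n₁+1/n₂)) = √(0.338544·0.661456·0.0035608) = √(0.000797378) = 0.028238.
z = (0.304348 − 0.346358)/0.028238 = -0.042010/0.028238 = -1.4877.
p-value = P(Z > -1.488) ≈ 0.9316.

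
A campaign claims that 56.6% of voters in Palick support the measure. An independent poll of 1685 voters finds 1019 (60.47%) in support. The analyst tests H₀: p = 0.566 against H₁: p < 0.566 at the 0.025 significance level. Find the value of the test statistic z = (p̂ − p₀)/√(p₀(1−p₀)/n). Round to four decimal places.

p̂ = 1019/1685 = 0.604748.
Standard error under H₀: √(0.566×0.434/1685) = 0.012074.
z = (0.604748 − 0.566)/0.012074 = 0.038748/0.012074 = 3.2092.
p-value = P(Z < 3.209) ≈ 0.9993; since p > α = 0.025, fail to reject H₀.

z = 3.2092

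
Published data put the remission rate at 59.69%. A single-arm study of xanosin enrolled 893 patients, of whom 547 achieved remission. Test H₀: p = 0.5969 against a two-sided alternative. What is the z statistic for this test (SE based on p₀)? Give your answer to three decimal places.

p̂ = 547/893 = 0.61254.
Standard error under H₀: √(0.5969×0.4031/893) = 0.01641.
z = (0.61254 − 0.5969)/0.01641 = 0.01564/0.01641 = 0.953.

z = 0.953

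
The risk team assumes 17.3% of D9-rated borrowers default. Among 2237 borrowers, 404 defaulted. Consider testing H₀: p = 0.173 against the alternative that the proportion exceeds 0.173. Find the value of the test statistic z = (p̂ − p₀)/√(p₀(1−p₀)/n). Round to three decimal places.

p̂ = 404/2237 = 0.18060.
Standard error under H₀: √(0.173×0.827/2237) = 0.00800.
z = (0.18060 − 0.173)/0.00800 = 0.00760/0.00800 = 0.950.

z = 0.950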